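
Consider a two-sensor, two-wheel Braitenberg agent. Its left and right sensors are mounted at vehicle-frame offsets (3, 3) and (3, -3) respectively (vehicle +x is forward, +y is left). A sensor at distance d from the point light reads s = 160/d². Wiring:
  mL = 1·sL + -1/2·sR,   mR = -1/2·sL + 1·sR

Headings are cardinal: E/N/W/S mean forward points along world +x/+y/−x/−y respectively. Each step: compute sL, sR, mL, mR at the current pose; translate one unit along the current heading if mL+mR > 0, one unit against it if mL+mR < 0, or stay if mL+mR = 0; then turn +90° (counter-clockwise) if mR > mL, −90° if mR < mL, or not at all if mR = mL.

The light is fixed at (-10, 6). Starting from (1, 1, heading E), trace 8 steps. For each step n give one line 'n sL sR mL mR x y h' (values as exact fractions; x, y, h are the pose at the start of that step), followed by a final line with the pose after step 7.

n=0: pose=(1,1,E); sL=4/5, sR=8/13; mL=32/65, mR=14/65; mL+mR=46/65 → advance +1; mR−mL=-18/65 → turn -1·90°
n=1: pose=(2,1,S); sL=160/289, sR=32/29; mL=16/8381, mR=6928/8381; mL+mR=6944/8381 → advance +1; mR−mL=6912/8381 → turn +1·90°
n=2: pose=(2,0,E); sL=80/117, sR=80/153; mL=280/663, mR=40/221; mL+mR=400/663 → advance +1; mR−mL=-160/663 → turn -1·90°
n=3: pose=(3,0,S); sL=160/337, sR=160/181; mL=2000/60997, mR=39440/60997; mL+mR=41440/60997 → advance +1; mR−mL=37440/60997 → turn +1·90°
n=4: pose=(3,-1,E); sL=10/17, sR=40/89; mL=550/1513, mR=235/1513; mL+mR=785/1513 → advance +1; mR−mL=-315/1513 → turn -1·90°
n=5: pose=(4,-1,S); sL=160/389, sR=160/221; mL=4240/85969, mR=44560/85969; mL+mR=48800/85969 → advance +1; mR−mL=40320/85969 → turn +1·90°
n=6: pose=(4,-2,E); sL=80/157, sR=16/41; mL=2024/6437, mR=872/6437; mL+mR=2896/6437 → advance +1; mR−mL=-1152/6437 → turn -1·90°
n=7: pose=(5,-2,S); sL=32/89, sR=32/53; mL=272/4717, mR=2000/4717; mL+mR=2272/4717 → advance +1; mR−mL=1728/4717 → turn +1·90°

0 4/5 8/13 32/65 14/65 1 1 E
1 160/289 32/29 16/8381 6928/8381 2 1 S
2 80/117 80/153 280/663 40/221 2 0 E
3 160/337 160/181 2000/60997 39440/60997 3 0 S
4 10/17 40/89 550/1513 235/1513 3 -1 E
5 160/389 160/221 4240/85969 44560/85969 4 -1 S
6 80/157 16/41 2024/6437 872/6437 4 -2 E
7 32/89 32/53 272/4717 2000/4717 5 -2 S
final 5 -3 E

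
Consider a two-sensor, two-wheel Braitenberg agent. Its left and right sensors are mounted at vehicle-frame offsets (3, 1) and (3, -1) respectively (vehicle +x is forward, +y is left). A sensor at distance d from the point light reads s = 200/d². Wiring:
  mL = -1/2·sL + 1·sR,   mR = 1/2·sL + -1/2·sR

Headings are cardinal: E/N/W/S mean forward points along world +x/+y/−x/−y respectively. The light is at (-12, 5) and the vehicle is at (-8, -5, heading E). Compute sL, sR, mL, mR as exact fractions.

20/13 20/17 90/221 40/221

left sensor world pos  = (-5, -4); dL² = 130
right sensor world pos = (-5, -6); dR² = 170
sL = 200/130 = 20/13
sR = 200/170 = 20/17
mL = -1/2·sL + 1·sR = 90/221
mR = 1/2·sL + -1/2·sR = 40/221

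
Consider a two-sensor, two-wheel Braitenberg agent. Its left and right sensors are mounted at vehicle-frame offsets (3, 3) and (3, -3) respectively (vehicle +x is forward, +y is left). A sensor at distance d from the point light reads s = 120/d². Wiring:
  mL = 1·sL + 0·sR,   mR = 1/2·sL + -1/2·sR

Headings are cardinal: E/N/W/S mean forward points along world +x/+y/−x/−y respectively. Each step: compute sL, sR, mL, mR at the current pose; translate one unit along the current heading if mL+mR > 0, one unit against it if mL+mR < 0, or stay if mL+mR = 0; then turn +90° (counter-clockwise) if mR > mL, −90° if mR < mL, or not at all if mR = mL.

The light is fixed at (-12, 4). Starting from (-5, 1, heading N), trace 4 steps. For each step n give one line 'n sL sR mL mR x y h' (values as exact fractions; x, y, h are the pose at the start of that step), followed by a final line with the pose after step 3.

0 15/2 6/5 15/2 63/20 -5 1 N
1 120/101 24/25 120/101 288/2525 -5 2 E
2 60/73 12/5 60/73 -288/365 -4 2 S
3 120/61 24/5 120/61 -432/305 -4 1 W
final -5 1 N

n=0: pose=(-5,1,N); sL=15/2, sR=6/5; mL=15/2, mR=63/20; mL+mR=213/20 → advance +1; mR−mL=-87/20 → turn -1·90°
n=1: pose=(-5,2,E); sL=120/101, sR=24/25; mL=120/101, mR=288/2525; mL+mR=3288/2525 → advance +1; mR−mL=-2712/2525 → turn -1·90°
n=2: pose=(-4,2,S); sL=60/73, sR=12/5; mL=60/73, mR=-288/365; mL+mR=12/365 → advance +1; mR−mL=-588/365 → turn -1·90°
n=3: pose=(-4,1,W); sL=120/61, sR=24/5; mL=120/61, mR=-432/305; mL+mR=168/305 → advance +1; mR−mL=-1032/305 → turn -1·90°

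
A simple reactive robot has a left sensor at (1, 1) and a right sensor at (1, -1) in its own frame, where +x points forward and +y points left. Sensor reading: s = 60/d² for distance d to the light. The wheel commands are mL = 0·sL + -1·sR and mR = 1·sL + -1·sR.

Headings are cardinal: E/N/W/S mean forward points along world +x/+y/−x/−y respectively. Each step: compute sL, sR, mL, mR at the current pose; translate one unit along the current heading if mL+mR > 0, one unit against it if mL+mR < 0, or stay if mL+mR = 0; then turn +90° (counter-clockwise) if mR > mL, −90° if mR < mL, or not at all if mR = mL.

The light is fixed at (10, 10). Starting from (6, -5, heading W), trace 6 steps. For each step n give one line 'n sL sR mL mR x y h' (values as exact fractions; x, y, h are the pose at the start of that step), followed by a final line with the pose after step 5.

n=0: pose=(6,-5,W); sL=60/281, sR=60/221; mL=-60/221, mR=-3600/62101; mL+mR=-20460/62101 → advance -1; mR−mL=60/281 → turn +1·90°
n=1: pose=(7,-5,S); sL=3/13, sR=15/68; mL=-15/68, mR=9/884; mL+mR=-93/442 → advance -1; mR−mL=3/13 → turn +1·90°
n=2: pose=(7,-4,E); sL=60/173, sR=60/229; mL=-60/229, mR=3360/39617; mL+mR=-7020/39617 → advance -1; mR−mL=60/173 → turn +1·90°
n=3: pose=(6,-4,N); sL=30/97, sR=30/89; mL=-30/89, mR=-240/8633; mL+mR=-3150/8633 → advance -1; mR−mL=30/97 → turn +1·90°
n=4: pose=(6,-5,W); sL=60/281, sR=60/221; mL=-60/221, mR=-3600/62101; mL+mR=-20460/62101 → advance -1; mR−mL=60/281 → turn +1·90°
n=5: pose=(7,-5,S); sL=3/13, sR=15/68; mL=-15/68, mR=9/884; mL+mR=-93/442 → advance -1; mR−mL=3/13 → turn +1·90°

0 60/281 60/221 -60/221 -3600/62101 6 -5 W
1 3/13 15/68 -15/68 9/884 7 -5 S
2 60/173 60/229 -60/229 3360/39617 7 -4 E
3 30/97 30/89 -30/89 -240/8633 6 -4 N
4 60/281 60/221 -60/221 -3600/62101 6 -5 W
5 3/13 15/68 -15/68 9/884 7 -5 S
final 7 -4 E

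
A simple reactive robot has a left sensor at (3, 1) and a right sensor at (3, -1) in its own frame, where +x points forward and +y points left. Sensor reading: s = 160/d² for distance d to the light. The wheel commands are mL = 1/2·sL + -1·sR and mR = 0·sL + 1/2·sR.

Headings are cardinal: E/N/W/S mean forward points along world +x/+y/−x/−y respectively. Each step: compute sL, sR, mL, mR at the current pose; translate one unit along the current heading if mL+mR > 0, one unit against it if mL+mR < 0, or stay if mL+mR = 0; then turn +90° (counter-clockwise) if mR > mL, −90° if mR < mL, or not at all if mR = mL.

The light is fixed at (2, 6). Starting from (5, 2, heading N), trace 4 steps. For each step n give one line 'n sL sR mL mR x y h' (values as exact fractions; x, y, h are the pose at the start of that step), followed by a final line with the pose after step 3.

n=0: pose=(5,2,N); sL=32, sR=160/17; mL=112/17, mR=80/17; mL+mR=192/17 → advance +1; mR−mL=-32/17 → turn -1·90°
n=1: pose=(5,3,E); sL=4, sR=40/13; mL=-14/13, mR=20/13; mL+mR=6/13 → advance +1; mR−mL=34/13 → turn +1·90°
n=2: pose=(6,3,N); sL=160/9, sR=32/5; mL=112/45, mR=16/5; mL+mR=256/45 → advance +1; mR−mL=32/45 → turn +1·90°
n=3: pose=(6,4,W); sL=16, sR=80; mL=-72, mR=40; mL+mR=-32 → advance -1; mR−mL=112 → turn +1·90°

0 32 160/17 112/17 80/17 5 2 N
1 4 40/13 -14/13 20/13 5 3 E
2 160/9 32/5 112/45 16/5 6 3 N
3 16 80 -72 40 6 4 W
final 7 4 S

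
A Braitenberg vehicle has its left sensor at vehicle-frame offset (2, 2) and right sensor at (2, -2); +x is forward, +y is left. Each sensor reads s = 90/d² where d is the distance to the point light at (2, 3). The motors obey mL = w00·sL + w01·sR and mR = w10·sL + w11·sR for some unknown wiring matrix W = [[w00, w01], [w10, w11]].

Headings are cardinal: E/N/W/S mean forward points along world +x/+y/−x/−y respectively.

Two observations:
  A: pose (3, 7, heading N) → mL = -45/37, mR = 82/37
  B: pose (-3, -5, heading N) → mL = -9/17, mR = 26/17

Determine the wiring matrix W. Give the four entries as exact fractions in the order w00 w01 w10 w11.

obs A: pose=(3,7,N) → sL=90/37, sR=2, mL=-45/37, mR=82/37
obs B: pose=(-3,-5,N) → sL=18/17, sR=2, mL=-9/17, mR=26/17
sensor matrix S = [[90/37, 2], [18/17, 2]]; det S = 1728/629
solve [mL_A; mL_B] = S·[w00; w01] and [mR_A; mR_B] = S·[w10; w11]:
  w00 = -1/2, w01 = 0, w10 = 1/2, w11 = 1/2

-1/2 0 1/2 1/2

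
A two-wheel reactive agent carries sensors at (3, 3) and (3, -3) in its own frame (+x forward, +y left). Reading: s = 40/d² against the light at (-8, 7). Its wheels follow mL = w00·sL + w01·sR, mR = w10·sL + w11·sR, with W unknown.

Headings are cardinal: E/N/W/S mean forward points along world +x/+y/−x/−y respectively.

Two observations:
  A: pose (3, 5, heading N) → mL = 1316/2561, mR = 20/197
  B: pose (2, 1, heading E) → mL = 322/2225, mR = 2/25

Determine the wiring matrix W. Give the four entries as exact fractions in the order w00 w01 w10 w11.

obs A: pose=(3,5,N) → sL=8/13, sR=40/197, mL=1316/2561, mR=20/197
obs B: pose=(2,1,E) → sL=20/89, sR=4/25, mL=322/2225, mR=2/25
sensor matrix S = [[8/13, 40/197], [20/89, 4/25]]; det S = 301056/5698225
solve [mL_A; mL_B] = S·[w00; w01] and [mR_A; mR_B] = S·[w10; w11]:
  w00 = 1, w01 = -1/2, w10 = 0, w11 = 1/2

1 -1/2 0 1/2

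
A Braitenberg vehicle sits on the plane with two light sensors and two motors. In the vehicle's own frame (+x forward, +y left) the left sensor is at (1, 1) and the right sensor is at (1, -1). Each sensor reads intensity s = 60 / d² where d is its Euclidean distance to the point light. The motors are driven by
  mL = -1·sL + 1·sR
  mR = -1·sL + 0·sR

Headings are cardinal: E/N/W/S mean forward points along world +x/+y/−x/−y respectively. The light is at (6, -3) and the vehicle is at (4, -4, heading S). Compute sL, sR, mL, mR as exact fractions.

left sensor world pos  = (5, -5); dL² = 5
right sensor world pos = (3, -5); dR² = 13
sL = 60/5 = 12
sR = 60/13 = 60/13
mL = -1·sL + 1·sR = -96/13
mR = -1·sL + 0·sR = -12

12 60/13 -96/13 -12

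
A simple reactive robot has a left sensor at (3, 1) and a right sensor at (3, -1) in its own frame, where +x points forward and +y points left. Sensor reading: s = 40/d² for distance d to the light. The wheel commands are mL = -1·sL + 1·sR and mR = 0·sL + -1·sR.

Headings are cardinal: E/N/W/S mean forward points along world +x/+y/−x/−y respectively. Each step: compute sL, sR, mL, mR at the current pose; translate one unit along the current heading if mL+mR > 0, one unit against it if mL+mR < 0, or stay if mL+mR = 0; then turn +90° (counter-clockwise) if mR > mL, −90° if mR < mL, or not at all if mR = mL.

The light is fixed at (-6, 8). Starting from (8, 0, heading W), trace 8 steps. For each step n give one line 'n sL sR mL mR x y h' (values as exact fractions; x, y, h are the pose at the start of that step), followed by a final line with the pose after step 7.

0 20/101 4/17 64/1717 -4/17 8 0 W
1 40/221 40/281 -2400/62101 -40/281 9 0 N
2 10/97 5/53 -45/5141 -5/53 9 -1 E
3 40/369 40/313 2240/115497 -40/313 8 -1 S
4 20/101 4/17 64/1717 -4/17 8 0 W
5 40/221 40/281 -2400/62101 -40/281 9 0 N
6 10/97 5/53 -45/5141 -5/53 9 -1 E
7 40/369 40/313 2240/115497 -40/313 8 -1 S
final 8 0 W

n=0: pose=(8,0,W); sL=20/101, sR=4/17; mL=64/1717, mR=-4/17; mL+mR=-20/101 → advance -1; mR−mL=-468/1717 → turn -1·90°
n=1: pose=(9,0,N); sL=40/221, sR=40/281; mL=-2400/62101, mR=-40/281; mL+mR=-40/221 → advance -1; mR−mL=-6440/62101 → turn -1·90°
n=2: pose=(9,-1,E); sL=10/97, sR=5/53; mL=-45/5141, mR=-5/53; mL+mR=-10/97 → advance -1; mR−mL=-440/5141 → turn -1·90°
n=3: pose=(8,-1,S); sL=40/369, sR=40/313; mL=2240/115497, mR=-40/313; mL+mR=-40/369 → advance -1; mR−mL=-17000/115497 → turn -1·90°
n=4: pose=(8,0,W); sL=20/101, sR=4/17; mL=64/1717, mR=-4/17; mL+mR=-20/101 → advance -1; mR−mL=-468/1717 → turn -1·90°
n=5: pose=(9,0,N); sL=40/221, sR=40/281; mL=-2400/62101, mR=-40/281; mL+mR=-40/221 → advance -1; mR−mL=-6440/62101 → turn -1·90°
n=6: pose=(9,-1,E); sL=10/97, sR=5/53; mL=-45/5141, mR=-5/53; mL+mR=-10/97 → advance -1; mR−mL=-440/5141 → turn -1·90°
n=7: pose=(8,-1,S); sL=40/369, sR=40/313; mL=2240/115497, mR=-40/313; mL+mR=-40/369 → advance -1; mR−mL=-17000/115497 → turn -1·90°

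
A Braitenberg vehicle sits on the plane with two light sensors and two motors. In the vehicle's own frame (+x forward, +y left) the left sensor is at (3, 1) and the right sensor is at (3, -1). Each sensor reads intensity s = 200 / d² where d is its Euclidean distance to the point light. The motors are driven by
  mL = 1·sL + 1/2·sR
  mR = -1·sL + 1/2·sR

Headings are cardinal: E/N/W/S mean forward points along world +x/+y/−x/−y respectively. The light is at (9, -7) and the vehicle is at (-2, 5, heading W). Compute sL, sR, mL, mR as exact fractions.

200/317 40/73 20940/23141 -8260/23141

left sensor world pos  = (-5, 4); dL² = 317
right sensor world pos = (-5, 6); dR² = 365
sL = 200/317 = 200/317
sR = 200/365 = 40/73
mL = 1·sL + 1/2·sR = 20940/23141
mR = -1·sL + 1/2·sR = -8260/23141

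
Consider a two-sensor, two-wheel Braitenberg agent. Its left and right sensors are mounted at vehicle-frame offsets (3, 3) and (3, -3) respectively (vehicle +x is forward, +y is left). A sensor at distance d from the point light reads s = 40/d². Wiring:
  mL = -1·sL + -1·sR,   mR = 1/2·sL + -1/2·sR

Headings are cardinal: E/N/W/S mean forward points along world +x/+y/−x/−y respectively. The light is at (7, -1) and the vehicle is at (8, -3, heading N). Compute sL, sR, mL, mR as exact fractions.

left sensor world pos  = (5, 0); dL² = 5
right sensor world pos = (11, 0); dR² = 17
sL = 40/5 = 8
sR = 40/17 = 40/17
mL = -1·sL + -1·sR = -176/17
mR = 1/2·sL + -1/2·sR = 48/17

8 40/17 -176/17 48/17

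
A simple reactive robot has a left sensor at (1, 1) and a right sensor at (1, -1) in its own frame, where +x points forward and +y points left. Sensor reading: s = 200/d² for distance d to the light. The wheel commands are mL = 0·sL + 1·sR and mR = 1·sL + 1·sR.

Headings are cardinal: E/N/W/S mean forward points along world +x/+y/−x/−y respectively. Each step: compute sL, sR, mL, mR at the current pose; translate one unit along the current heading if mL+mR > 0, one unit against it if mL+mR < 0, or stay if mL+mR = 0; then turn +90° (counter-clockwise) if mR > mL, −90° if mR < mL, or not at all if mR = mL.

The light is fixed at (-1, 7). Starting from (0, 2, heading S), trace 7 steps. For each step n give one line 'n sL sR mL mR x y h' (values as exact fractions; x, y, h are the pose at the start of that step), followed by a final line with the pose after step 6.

n=0: pose=(0,2,S); sL=5, sR=50/9; mL=50/9, mR=95/9; mL+mR=145/9 → advance +1; mR−mL=5 → turn +1·90°
n=1: pose=(0,1,E); sL=200/29, sR=200/53; mL=200/53, mR=16400/1537; mL+mR=22200/1537 → advance +1; mR−mL=200/29 → turn +1·90°
n=2: pose=(1,1,N); sL=100/13, sR=100/17; mL=100/17, mR=3000/221; mL+mR=4300/221 → advance +1; mR−mL=100/13 → turn +1·90°
n=3: pose=(1,2,W); sL=200/37, sR=200/17; mL=200/17, mR=10800/629; mL+mR=18200/629 → advance +1; mR−mL=200/37 → turn +1·90°
n=4: pose=(0,2,S); sL=5, sR=50/9; mL=50/9, mR=95/9; mL+mR=145/9 → advance +1; mR−mL=5 → turn +1·90°
n=5: pose=(0,1,E); sL=200/29, sR=200/53; mL=200/53, mR=16400/1537; mL+mR=22200/1537 → advance +1; mR−mL=200/29 → turn +1·90°
n=6: pose=(1,1,N); sL=100/13, sR=100/17; mL=100/17, mR=3000/221; mL+mR=4300/221 → advance +1; mR−mL=100/13 → turn +1·90°

0 5 50/9 50/9 95/9 0 2 S
1 200/29 200/53 200/53 16400/1537 0 1 E
2 100/13 100/17 100/17 3000/221 1 1 N
3 200/37 200/17 200/17 10800/629 1 2 W
4 5 50/9 50/9 95/9 0 2 S
5 200/29 200/53 200/53 16400/1537 0 1 E
6 100/13 100/17 100/17 3000/221 1 1 N
final 1 2 W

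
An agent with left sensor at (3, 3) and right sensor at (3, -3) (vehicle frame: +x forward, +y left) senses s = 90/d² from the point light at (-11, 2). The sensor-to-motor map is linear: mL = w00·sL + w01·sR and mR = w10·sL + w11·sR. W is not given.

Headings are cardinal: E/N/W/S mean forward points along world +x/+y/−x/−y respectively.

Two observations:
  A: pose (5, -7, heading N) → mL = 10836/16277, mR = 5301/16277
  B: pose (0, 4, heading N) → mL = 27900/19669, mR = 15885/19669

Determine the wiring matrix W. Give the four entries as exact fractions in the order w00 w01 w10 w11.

1 1 1 -1/2

obs A: pose=(5,-7,N) → sL=18/41, sR=90/397, mL=10836/16277, mR=5301/16277
obs B: pose=(0,4,N) → sL=90/89, sR=90/221, mL=27900/19669, mR=15885/19669
sensor matrix S = [[18/41, 90/397], [90/89, 90/221]]; det S = -16154640/320152313
solve [mL_A; mL_B] = S·[w00; w01] and [mR_A; mR_B] = S·[w10; w11]:
  w00 = 1, w01 = 1, w10 = 1, w11 = -1/2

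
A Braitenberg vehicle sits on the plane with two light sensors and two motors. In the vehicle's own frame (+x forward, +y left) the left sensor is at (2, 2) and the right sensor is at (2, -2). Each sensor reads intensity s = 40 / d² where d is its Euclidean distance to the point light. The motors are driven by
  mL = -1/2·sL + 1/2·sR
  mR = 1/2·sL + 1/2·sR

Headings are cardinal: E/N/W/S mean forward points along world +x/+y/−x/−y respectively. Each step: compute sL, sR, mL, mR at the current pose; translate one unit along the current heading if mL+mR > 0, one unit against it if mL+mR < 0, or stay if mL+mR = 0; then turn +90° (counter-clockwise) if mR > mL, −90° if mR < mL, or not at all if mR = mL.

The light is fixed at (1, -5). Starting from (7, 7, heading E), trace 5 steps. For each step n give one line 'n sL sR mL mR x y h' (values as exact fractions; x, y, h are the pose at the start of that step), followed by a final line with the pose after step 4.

0 2/13 10/41 24/533 106/533 7 7 E
1 40/221 40/277 -1120/61217 9960/61217 8 7 N
2 20/73 4/25 -104/1825 396/1825 8 8 W
3 8/37 40/137 192/5069 1288/5069 7 8 S
4 2/13 10/41 24/533 106/533 7 7 E
final 8 7 N

n=0: pose=(7,7,E); sL=2/13, sR=10/41; mL=24/533, mR=106/533; mL+mR=10/41 → advance +1; mR−mL=2/13 → turn +1·90°
n=1: pose=(8,7,N); sL=40/221, sR=40/277; mL=-1120/61217, mR=9960/61217; mL+mR=40/277 → advance +1; mR−mL=40/221 → turn +1·90°
n=2: pose=(8,8,W); sL=20/73, sR=4/25; mL=-104/1825, mR=396/1825; mL+mR=4/25 → advance +1; mR−mL=20/73 → turn +1·90°
n=3: pose=(7,8,S); sL=8/37, sR=40/137; mL=192/5069, mR=1288/5069; mL+mR=40/137 → advance +1; mR−mL=8/37 → turn +1·90°
n=4: pose=(7,7,E); sL=2/13, sR=10/41; mL=24/533, mR=106/533; mL+mR=10/41 → advance +1; mR−mL=2/13 → turn +1·90°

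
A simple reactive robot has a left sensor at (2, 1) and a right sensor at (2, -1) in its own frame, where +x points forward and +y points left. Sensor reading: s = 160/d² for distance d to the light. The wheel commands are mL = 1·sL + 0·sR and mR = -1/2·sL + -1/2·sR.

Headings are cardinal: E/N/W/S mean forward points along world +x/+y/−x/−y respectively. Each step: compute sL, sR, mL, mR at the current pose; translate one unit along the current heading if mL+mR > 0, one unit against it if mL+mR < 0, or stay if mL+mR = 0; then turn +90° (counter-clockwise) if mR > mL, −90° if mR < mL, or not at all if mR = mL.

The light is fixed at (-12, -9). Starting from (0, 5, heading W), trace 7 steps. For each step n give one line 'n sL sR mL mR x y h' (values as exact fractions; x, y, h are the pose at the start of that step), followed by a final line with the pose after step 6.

0 160/269 32/65 160/269 -9504/17485 0 5 W
1 40/89 2/5 40/89 -189/445 -1 5 N
2 32/85 32/73 32/85 -2528/6205 -1 6 E
3 16/29 16/25 16/29 -432/725 -2 6 S
4 160/289 160/353 160/289 -51360/102017 -2 7 W
5 40/97 20/53 40/97 -2030/5141 -3 7 N
6 32/89 160/377 32/89 -13152/33553 -3 8 E
final -4 8 S

n=0: pose=(0,5,W); sL=160/269, sR=32/65; mL=160/269, mR=-9504/17485; mL+mR=896/17485 → advance +1; mR−mL=-19904/17485 → turn -1·90°
n=1: pose=(-1,5,N); sL=40/89, sR=2/5; mL=40/89, mR=-189/445; mL+mR=11/445 → advance +1; mR−mL=-389/445 → turn -1·90°
n=2: pose=(-1,6,E); sL=32/85, sR=32/73; mL=32/85, mR=-2528/6205; mL+mR=-192/6205 → advance -1; mR−mL=-4864/6205 → turn -1·90°
n=3: pose=(-2,6,S); sL=16/29, sR=16/25; mL=16/29, mR=-432/725; mL+mR=-32/725 → advance -1; mR−mL=-832/725 → turn -1·90°
n=4: pose=(-2,7,W); sL=160/289, sR=160/353; mL=160/289, mR=-51360/102017; mL+mR=5120/102017 → advance +1; mR−mL=-107840/102017 → turn -1·90°
n=5: pose=(-3,7,N); sL=40/97, sR=20/53; mL=40/97, mR=-2030/5141; mL+mR=90/5141 → advance +1; mR−mL=-4150/5141 → turn -1·90°
n=6: pose=(-3,8,E); sL=32/89, sR=160/377; mL=32/89, mR=-13152/33553; mL+mR=-1088/33553 → advance -1; mR−mL=-25216/33553 → turn -1·90°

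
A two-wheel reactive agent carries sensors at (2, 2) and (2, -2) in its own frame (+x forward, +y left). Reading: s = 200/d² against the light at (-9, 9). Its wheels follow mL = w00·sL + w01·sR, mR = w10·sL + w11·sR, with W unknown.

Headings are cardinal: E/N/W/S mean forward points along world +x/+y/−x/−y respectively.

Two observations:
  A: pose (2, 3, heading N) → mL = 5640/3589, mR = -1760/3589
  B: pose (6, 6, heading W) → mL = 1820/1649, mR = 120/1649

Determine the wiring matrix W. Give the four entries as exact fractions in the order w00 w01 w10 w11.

obs A: pose=(2,3,N) → sL=200/97, sR=40/37, mL=5640/3589, mR=-1760/3589
obs B: pose=(6,6,W) → sL=100/97, sR=20/17, mL=1820/1649, mR=120/1649
sensor matrix S = [[200/97, 40/37], [100/97, 20/17]]; det S = 80000/61013
solve [mL_A; mL_B] = S·[w00; w01] and [mR_A; mR_B] = S·[w10; w11]:
  w00 = 1/2, w01 = 1/2, w10 = -1/2, w11 = 1/2

1/2 1/2 -1/2 1/2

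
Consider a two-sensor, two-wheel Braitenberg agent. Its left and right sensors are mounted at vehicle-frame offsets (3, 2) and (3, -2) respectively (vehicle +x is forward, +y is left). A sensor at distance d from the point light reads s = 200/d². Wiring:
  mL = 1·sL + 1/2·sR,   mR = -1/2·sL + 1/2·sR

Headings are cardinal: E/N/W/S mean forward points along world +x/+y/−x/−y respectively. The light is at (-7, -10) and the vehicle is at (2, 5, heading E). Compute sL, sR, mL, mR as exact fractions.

200/433 200/313 105900/135529 12000/135529

left sensor world pos  = (5, 7); dL² = 433
right sensor world pos = (5, 3); dR² = 313
sL = 200/433 = 200/433
sR = 200/313 = 200/313
mL = 1·sL + 1/2·sR = 105900/135529
mR = -1/2·sL + 1/2·sR = 12000/135529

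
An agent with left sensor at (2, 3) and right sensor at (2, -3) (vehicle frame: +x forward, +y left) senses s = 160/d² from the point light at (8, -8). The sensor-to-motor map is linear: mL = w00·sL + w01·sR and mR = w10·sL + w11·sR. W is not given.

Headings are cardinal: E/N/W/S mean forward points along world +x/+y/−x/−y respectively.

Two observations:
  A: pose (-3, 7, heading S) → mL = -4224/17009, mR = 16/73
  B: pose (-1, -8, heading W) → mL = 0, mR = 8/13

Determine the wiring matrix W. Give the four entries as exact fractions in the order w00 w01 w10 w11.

-1 1 0 1/2

obs A: pose=(-3,7,S) → sL=160/233, sR=32/73, mL=-4224/17009, mR=16/73
obs B: pose=(-1,-8,W) → sL=16/13, sR=16/13, mL=0, mR=8/13
sensor matrix S = [[160/233, 32/73], [16/13, 16/13]]; det S = 67584/221117
solve [mL_A; mL_B] = S·[w00; w01] and [mR_A; mR_B] = S·[w10; w11]:
  w00 = -1, w01 = 1, w10 = 0, w11 = 1/2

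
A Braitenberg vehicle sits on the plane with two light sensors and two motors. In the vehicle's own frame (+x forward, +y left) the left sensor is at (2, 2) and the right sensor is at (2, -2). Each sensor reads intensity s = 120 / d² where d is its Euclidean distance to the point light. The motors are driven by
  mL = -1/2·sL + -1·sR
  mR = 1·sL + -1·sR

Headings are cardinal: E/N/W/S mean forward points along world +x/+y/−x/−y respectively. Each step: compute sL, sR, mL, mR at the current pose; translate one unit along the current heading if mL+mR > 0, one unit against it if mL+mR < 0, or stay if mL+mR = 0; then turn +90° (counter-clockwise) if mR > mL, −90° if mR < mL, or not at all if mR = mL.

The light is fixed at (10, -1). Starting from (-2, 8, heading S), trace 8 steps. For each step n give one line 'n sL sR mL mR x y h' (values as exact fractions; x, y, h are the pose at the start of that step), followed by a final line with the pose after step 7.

0 120/149 24/49 -6516/7301 2304/7301 -2 8 S
1 30/61 30/41 -2445/2501 -600/2501 -2 9 E
2 40/123 24/53 -4012/6519 -832/6519 -3 9 N
3 60/137 60/173 -13410/23701 2160/23701 -3 8 W
4 120/149 24/49 -6516/7301 2304/7301 -2 8 S
5 30/61 30/41 -2445/2501 -600/2501 -2 9 E
6 40/123 24/53 -4012/6519 -832/6519 -3 9 N
7 60/137 60/173 -13410/23701 2160/23701 -3 8 W
final -2 8 S

n=0: pose=(-2,8,S); sL=120/149, sR=24/49; mL=-6516/7301, mR=2304/7301; mL+mR=-4212/7301 → advance -1; mR−mL=180/149 → turn +1·90°
n=1: pose=(-2,9,E); sL=30/61, sR=30/41; mL=-2445/2501, mR=-600/2501; mL+mR=-3045/2501 → advance -1; mR−mL=45/61 → turn +1·90°
n=2: pose=(-3,9,N); sL=40/123, sR=24/53; mL=-4012/6519, mR=-832/6519; mL+mR=-4844/6519 → advance -1; mR−mL=20/41 → turn +1·90°
n=3: pose=(-3,8,W); sL=60/137, sR=60/173; mL=-13410/23701, mR=2160/23701; mL+mR=-11250/23701 → advance -1; mR−mL=90/137 → turn +1·90°
n=4: pose=(-2,8,S); sL=120/149, sR=24/49; mL=-6516/7301, mR=2304/7301; mL+mR=-4212/7301 → advance -1; mR−mL=180/149 → turn +1·90°
n=5: pose=(-2,9,E); sL=30/61, sR=30/41; mL=-2445/2501, mR=-600/2501; mL+mR=-3045/2501 → advance -1; mR−mL=45/61 → turn +1·90°
n=6: pose=(-3,9,N); sL=40/123, sR=24/53; mL=-4012/6519, mR=-832/6519; mL+mR=-4844/6519 → advance -1; mR−mL=20/41 → turn +1·90°
n=7: pose=(-3,8,W); sL=60/137, sR=60/173; mL=-13410/23701, mR=2160/23701; mL+mR=-11250/23701 → advance -1; mR−mL=90/137 → turn +1·90°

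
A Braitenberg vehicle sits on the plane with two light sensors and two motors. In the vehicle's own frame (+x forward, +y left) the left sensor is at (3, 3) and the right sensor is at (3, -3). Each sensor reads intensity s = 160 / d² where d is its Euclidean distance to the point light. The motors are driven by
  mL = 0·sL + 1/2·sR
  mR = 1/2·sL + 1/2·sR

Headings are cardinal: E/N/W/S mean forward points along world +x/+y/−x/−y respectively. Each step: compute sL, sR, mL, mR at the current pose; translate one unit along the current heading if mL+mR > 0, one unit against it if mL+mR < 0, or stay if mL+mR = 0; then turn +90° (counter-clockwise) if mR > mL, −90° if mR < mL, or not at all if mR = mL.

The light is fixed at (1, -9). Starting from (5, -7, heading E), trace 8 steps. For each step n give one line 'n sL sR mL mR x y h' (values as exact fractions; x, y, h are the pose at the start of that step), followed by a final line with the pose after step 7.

n=0: pose=(5,-7,E); sL=80/37, sR=16/5; mL=8/5, mR=496/185; mL+mR=792/185 → advance +1; mR−mL=40/37 → turn +1·90°
n=1: pose=(6,-7,N); sL=160/29, sR=160/89; mL=80/89, mR=9440/2581; mL+mR=11760/2581 → advance +1; mR−mL=80/29 → turn +1·90°
n=2: pose=(6,-6,W); sL=40, sR=4; mL=2, mR=22; mL+mR=24 → advance +1; mR−mL=20 → turn +1·90°
n=3: pose=(5,-6,S); sL=160/49, sR=160; mL=80, mR=4000/49; mL+mR=7920/49 → advance +1; mR−mL=80/49 → turn +1·90°
n=4: pose=(5,-7,E); sL=80/37, sR=16/5; mL=8/5, mR=496/185; mL+mR=792/185 → advance +1; mR−mL=40/37 → turn +1·90°
n=5: pose=(6,-7,N); sL=160/29, sR=160/89; mL=80/89, mR=9440/2581; mL+mR=11760/2581 → advance +1; mR−mL=80/29 → turn +1·90°
n=6: pose=(6,-6,W); sL=40, sR=4; mL=2, mR=22; mL+mR=24 → advance +1; mR−mL=20 → turn +1·90°
n=7: pose=(5,-6,S); sL=160/49, sR=160; mL=80, mR=4000/49; mL+mR=7920/49 → advance +1; mR−mL=80/49 → turn +1·90°

0 80/37 16/5 8/5 496/185 5 -7 E
1 160/29 160/89 80/89 9440/2581 6 -7 N
2 40 4 2 22 6 -6 W
3 160/49 160 80 4000/49 5 -6 S
4 80/37 16/5 8/5 496/185 5 -7 E
5 160/29 160/89 80/89 9440/2581 6 -7 N
6 40 4 2 22 6 -6 W
7 160/49 160 80 4000/49 5 -6 S
final 5 -7 E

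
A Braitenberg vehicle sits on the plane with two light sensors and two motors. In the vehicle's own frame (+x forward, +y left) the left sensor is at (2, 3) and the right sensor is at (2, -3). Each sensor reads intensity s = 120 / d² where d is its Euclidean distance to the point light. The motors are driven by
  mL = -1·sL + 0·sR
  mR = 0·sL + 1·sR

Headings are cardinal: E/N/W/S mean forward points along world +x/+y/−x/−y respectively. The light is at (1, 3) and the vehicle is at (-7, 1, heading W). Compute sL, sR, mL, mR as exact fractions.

24/25 120/101 -24/25 120/101

left sensor world pos  = (-9, -2); dL² = 125
right sensor world pos = (-9, 4); dR² = 101
sL = 120/125 = 24/25
sR = 120/101 = 120/101
mL = -1·sL + 0·sR = -24/25
mR = 0·sL + 1·sR = 120/101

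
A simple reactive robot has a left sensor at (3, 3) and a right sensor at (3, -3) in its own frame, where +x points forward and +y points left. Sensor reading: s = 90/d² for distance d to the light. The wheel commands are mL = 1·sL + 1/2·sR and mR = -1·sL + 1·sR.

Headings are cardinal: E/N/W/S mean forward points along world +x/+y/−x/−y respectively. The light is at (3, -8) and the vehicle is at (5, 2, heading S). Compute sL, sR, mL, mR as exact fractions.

45/37 9/5 783/370 108/185

left sensor world pos  = (8, -1); dL² = 74
right sensor world pos = (2, -1); dR² = 50
sL = 90/74 = 45/37
sR = 90/50 = 9/5
mL = 1·sL + 1/2·sR = 783/370
mR = -1·sL + 1·sR = 108/185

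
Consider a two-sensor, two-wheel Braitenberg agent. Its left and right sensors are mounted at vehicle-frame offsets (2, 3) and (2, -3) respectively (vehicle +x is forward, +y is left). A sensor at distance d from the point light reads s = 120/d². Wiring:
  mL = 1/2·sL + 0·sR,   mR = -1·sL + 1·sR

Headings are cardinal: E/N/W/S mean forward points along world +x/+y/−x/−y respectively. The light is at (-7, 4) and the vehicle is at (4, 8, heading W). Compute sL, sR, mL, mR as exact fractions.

60/41 12/13 30/41 -288/533

left sensor world pos  = (2, 5); dL² = 82
right sensor world pos = (2, 11); dR² = 130
sL = 120/82 = 60/41
sR = 120/130 = 12/13
mL = 1/2·sL + 0·sR = 30/41
mR = -1·sL + 1·sR = -288/533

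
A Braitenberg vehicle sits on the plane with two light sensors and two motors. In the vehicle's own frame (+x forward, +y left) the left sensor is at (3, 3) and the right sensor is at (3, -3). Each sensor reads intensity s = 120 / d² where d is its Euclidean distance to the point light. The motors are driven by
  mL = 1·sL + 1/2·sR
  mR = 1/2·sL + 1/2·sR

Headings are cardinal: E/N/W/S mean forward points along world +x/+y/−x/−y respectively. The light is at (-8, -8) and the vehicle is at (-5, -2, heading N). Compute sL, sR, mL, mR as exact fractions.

40/27 40/39 700/351 440/351

left sensor world pos  = (-8, 1); dL² = 81
right sensor world pos = (-2, 1); dR² = 117
sL = 120/81 = 40/27
sR = 120/117 = 40/39
mL = 1·sL + 1/2·sR = 700/351
mR = 1/2·sL + 1/2·sR = 440/351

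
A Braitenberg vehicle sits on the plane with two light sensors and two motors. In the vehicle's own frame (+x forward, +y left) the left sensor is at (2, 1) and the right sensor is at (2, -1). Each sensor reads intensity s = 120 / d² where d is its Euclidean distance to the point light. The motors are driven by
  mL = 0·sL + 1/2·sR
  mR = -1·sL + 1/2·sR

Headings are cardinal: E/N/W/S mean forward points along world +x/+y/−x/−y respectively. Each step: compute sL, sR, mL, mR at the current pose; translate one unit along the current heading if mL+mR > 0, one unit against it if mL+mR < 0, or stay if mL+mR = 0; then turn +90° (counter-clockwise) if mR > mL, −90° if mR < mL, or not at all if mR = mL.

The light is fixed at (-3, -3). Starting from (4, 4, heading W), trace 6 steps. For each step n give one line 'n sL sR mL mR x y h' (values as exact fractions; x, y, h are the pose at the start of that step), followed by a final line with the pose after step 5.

0 120/61 120/89 60/89 -7020/5429 4 4 W
1 12/13 20/27 10/27 -194/351 5 4 N
2 120/149 24/25 12/25 -1212/3725 5 3 E
3 30/29 3/2 3/4 -33/116 6 3 S
4 24/13 24/17 12/17 -252/221 6 2 W
5 12/13 12/17 6/17 -126/221 7 2 N
final 7 1 E

n=0: pose=(4,4,W); sL=120/61, sR=120/89; mL=60/89, mR=-7020/5429; mL+mR=-3360/5429 → advance -1; mR−mL=-120/61 → turn -1·90°
n=1: pose=(5,4,N); sL=12/13, sR=20/27; mL=10/27, mR=-194/351; mL+mR=-64/351 → advance -1; mR−mL=-12/13 → turn -1·90°
n=2: pose=(5,3,E); sL=120/149, sR=24/25; mL=12/25, mR=-1212/3725; mL+mR=576/3725 → advance +1; mR−mL=-120/149 → turn -1·90°
n=3: pose=(6,3,S); sL=30/29, sR=3/2; mL=3/4, mR=-33/116; mL+mR=27/58 → advance +1; mR−mL=-30/29 → turn -1·90°
n=4: pose=(6,2,W); sL=24/13, sR=24/17; mL=12/17, mR=-252/221; mL+mR=-96/221 → advance -1; mR−mL=-24/13 → turn -1·90°
n=5: pose=(7,2,N); sL=12/13, sR=12/17; mL=6/17, mR=-126/221; mL+mR=-48/221 → advance -1; mR−mL=-12/13 → turn -1·90°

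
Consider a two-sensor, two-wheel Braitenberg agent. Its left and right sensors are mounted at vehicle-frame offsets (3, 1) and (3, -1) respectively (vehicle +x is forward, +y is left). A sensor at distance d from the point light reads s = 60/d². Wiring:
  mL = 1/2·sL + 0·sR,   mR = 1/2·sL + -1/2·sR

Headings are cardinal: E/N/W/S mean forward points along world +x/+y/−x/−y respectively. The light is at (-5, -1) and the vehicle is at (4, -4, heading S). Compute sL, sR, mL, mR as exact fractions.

15/34 3/5 15/68 -27/340

left sensor world pos  = (5, -7); dL² = 136
right sensor world pos = (3, -7); dR² = 100
sL = 60/136 = 15/34
sR = 60/100 = 3/5
mL = 1/2·sL + 0·sR = 15/68
mR = 1/2·sL + -1/2·sR = -27/340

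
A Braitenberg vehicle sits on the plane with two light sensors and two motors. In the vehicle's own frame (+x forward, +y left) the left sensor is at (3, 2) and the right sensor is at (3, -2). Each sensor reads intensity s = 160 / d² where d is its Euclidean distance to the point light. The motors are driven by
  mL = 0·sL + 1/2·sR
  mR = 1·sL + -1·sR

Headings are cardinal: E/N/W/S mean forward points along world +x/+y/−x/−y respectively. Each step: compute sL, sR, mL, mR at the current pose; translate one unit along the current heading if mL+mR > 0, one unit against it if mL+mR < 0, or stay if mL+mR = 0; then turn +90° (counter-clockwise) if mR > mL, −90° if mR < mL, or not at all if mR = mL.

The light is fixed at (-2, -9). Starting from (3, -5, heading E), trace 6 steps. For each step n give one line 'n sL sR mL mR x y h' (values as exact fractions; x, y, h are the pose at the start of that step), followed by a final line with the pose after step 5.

0 8/5 40/17 20/17 -64/85 3 -5 E
1 32/13 160/17 80/17 -1536/221 4 -5 S
2 80/9 80/29 40/29 1600/261 4 -4 W
3 160/53 160/13 80/13 -6400/689 3 -4 S
4 8 40/17 20/17 96/17 3 -3 W
5 32/9 160/13 80/13 -1024/117 2 -3 S
final 2 -2 W

n=0: pose=(3,-5,E); sL=8/5, sR=40/17; mL=20/17, mR=-64/85; mL+mR=36/85 → advance +1; mR−mL=-164/85 → turn -1·90°
n=1: pose=(4,-5,S); sL=32/13, sR=160/17; mL=80/17, mR=-1536/221; mL+mR=-496/221 → advance -1; mR−mL=-2576/221 → turn -1·90°
n=2: pose=(4,-4,W); sL=80/9, sR=80/29; mL=40/29, mR=1600/261; mL+mR=1960/261 → advance +1; mR−mL=1240/261 → turn +1·90°
n=3: pose=(3,-4,S); sL=160/53, sR=160/13; mL=80/13, mR=-6400/689; mL+mR=-2160/689 → advance -1; mR−mL=-10640/689 → turn -1·90°
n=4: pose=(3,-3,W); sL=8, sR=40/17; mL=20/17, mR=96/17; mL+mR=116/17 → advance +1; mR−mL=76/17 → turn +1·90°
n=5: pose=(2,-3,S); sL=32/9, sR=160/13; mL=80/13, mR=-1024/117; mL+mR=-304/117 → advance -1; mR−mL=-1744/117 → turn -1·90°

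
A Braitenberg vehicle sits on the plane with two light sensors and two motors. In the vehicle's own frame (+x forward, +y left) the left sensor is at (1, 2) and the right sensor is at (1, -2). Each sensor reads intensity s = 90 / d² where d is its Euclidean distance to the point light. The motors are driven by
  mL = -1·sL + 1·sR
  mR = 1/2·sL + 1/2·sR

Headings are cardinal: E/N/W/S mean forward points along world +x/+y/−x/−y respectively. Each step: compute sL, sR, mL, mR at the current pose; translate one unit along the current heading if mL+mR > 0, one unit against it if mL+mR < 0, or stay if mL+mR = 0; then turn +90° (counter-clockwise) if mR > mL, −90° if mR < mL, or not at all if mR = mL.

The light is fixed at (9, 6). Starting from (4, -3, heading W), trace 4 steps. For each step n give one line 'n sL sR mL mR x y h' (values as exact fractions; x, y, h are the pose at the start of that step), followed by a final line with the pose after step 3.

0 90/157 18/17 1296/2669 2178/2669 4 -3 W
1 45/58 45/82 -270/1189 1575/2378 3 -3 S
2 90/89 90/169 -7200/15041 11610/15041 3 -4 E
3 9/13 1 4/13 11/13 4 -4 N
final 4 -3 W

n=0: pose=(4,-3,W); sL=90/157, sR=18/17; mL=1296/2669, mR=2178/2669; mL+mR=3474/2669 → advance +1; mR−mL=882/2669 → turn +1·90°
n=1: pose=(3,-3,S); sL=45/58, sR=45/82; mL=-270/1189, mR=1575/2378; mL+mR=1035/2378 → advance +1; mR−mL=2115/2378 → turn +1·90°
n=2: pose=(3,-4,E); sL=90/89, sR=90/169; mL=-7200/15041, mR=11610/15041; mL+mR=4410/15041 → advance +1; mR−mL=18810/15041 → turn +1·90°
n=3: pose=(4,-4,N); sL=9/13, sR=1; mL=4/13, mR=11/13; mL+mR=15/13 → advance +1; mR−mL=7/13 → turn +1·90°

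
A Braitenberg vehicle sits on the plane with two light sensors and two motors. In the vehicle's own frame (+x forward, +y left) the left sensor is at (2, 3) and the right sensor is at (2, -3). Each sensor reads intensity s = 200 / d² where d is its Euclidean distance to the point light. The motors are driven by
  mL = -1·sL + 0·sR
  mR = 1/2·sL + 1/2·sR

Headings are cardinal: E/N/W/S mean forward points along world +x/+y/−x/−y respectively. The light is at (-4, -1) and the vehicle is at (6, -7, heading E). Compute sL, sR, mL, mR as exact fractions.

200/153 8/9 -200/153 56/51

left sensor world pos  = (8, -4); dL² = 153
right sensor world pos = (8, -10); dR² = 225
sL = 200/153 = 200/153
sR = 200/225 = 8/9
mL = -1·sL + 0·sR = -200/153
mR = 1/2·sL + 1/2·sR = 56/51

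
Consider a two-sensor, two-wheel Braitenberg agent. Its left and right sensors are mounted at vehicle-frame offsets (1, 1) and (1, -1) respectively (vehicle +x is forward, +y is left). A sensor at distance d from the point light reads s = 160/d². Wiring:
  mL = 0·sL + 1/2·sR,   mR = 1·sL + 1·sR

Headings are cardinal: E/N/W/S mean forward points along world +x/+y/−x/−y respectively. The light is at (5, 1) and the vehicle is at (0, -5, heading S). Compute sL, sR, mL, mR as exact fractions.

left sensor world pos  = (1, -6); dL² = 65
right sensor world pos = (-1, -6); dR² = 85
sL = 160/65 = 32/13
sR = 160/85 = 32/17
mL = 0·sL + 1/2·sR = 16/17
mR = 1·sL + 1·sR = 960/221

32/13 32/17 16/17 960/221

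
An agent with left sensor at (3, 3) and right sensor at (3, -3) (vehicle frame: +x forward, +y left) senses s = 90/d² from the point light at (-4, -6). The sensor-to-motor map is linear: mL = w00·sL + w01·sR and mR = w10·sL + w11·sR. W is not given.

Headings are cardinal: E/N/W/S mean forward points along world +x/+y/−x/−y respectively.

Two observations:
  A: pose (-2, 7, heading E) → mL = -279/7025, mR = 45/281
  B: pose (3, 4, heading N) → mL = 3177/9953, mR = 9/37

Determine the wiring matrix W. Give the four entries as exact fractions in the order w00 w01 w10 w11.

1 -1/2 1/2 0

obs A: pose=(-2,7,E) → sL=90/281, sR=18/25, mL=-279/7025, mR=45/281
obs B: pose=(3,4,N) → sL=18/37, sR=90/269, mL=3177/9953, mR=9/37
sensor matrix S = [[90/281, 18/25], [18/37, 90/269]]; det S = -16998336/69919825
solve [mL_A; mL_B] = S·[w00; w01] and [mR_A; mR_B] = S·[w10; w11]:
  w00 = 1, w01 = -1/2, w10 = 1/2, w11 = 0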